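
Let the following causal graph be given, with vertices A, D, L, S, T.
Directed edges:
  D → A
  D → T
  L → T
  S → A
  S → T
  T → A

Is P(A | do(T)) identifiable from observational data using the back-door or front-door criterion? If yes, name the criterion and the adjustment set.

desc(T)\{T}={A}; candidates ⊆ {D,L,S}.
size 0: {}; under {} T still reaches {A,D,L,S} ∋ A.
size 1: {D}, {L}, {S}; under {D} T still reaches {A,L,S} ∋ A.
{D,S}: T⊥A given {D,S} in G with T→· removed — back-door holds.
P(A|do(T)) = Σ_{D,S} P(A|T,D,S)·P(D,S).

P(A|do(T)): backdoor, adjust for {D, S}.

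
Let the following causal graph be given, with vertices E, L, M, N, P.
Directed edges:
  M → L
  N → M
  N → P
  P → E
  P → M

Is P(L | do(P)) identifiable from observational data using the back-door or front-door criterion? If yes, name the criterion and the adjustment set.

desc(P)\{P}={E,L,M}; candidates ⊆ {N}.
size 0: {}; under {} P still reaches {L,M,N} ∋ L.
{N}: P⊥L given {N} in G with P→· removed — back-door holds.
P(L|do(P)) = Σ_{N} P(L|P,N)·P(N).

P(L|do(P)): backdoor, adjust for {N}.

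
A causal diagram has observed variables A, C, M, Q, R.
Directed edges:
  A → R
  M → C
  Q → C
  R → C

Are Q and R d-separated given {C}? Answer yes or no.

No — Q and R are d-connected given {C}.

Bayes-Ball from Q | {C} reaches {A,M,R}.
R ∈ reach(Q|{C}) ⇒ Q ⊥̸ R | {C}.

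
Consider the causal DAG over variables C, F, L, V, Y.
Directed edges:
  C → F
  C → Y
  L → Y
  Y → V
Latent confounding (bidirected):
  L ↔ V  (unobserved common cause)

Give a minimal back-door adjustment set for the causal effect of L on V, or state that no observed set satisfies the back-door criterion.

desc(L)\{L}={V,Y}; candidates ⊆ {C,F}.
L↔V: latent back-door arc(s) into L.
size 0: {}; under {} L still reaches {V} ∋ V.
size 1: {C}, {F}; under {C} L still reaches {V} ∋ V.
size 2: {C,F}; under {C,F} L still reaches {V} ∋ V.
L↔V cannot be blocked by any observed set — no back-door set.

L→V: no observed back-door set.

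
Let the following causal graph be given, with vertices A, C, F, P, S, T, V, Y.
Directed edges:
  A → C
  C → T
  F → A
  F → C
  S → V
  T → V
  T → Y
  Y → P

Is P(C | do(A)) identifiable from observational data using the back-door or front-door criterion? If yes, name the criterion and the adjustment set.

desc(A)\{A}={C,P,T,V,Y}; candidates ⊆ {F,S}.
size 0: {}; under {} A still reaches {C,F,P,T,V,Y} ∋ C.
{F}: A⊥C given {F} in G with A→· removed — back-door holds.
P(C|do(A)) = Σ_{F} P(C|A,F)·P(F).

P(C|do(A)): backdoor, adjust for {F}.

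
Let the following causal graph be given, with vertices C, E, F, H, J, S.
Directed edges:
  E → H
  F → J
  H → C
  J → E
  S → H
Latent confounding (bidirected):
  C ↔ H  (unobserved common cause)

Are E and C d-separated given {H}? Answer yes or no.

No — E and C are d-connected given {H}.

Bayes-Ball from E | {H} reaches {C,F,J,S}.
C ∈ reach(E|{H}) ⇒ E ⊥̸ C | {H}.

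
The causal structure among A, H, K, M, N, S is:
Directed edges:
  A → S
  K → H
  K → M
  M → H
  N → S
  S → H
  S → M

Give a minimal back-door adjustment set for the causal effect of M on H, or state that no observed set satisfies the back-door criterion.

desc(M)\{M}={H}; candidates ⊆ {A,K,N,S}.
size 0: {}; under {} M still reaches {A,H,K,N,S} ∋ H.
size 1: {A}, {K}, {N} …(+1); under {A} M still reaches {H,K,N,S} ∋ H.
{K,S}: M⊥H given {K,S} in G with M→· removed — back-door holds.

M→H: minimal back-door set {K, S}.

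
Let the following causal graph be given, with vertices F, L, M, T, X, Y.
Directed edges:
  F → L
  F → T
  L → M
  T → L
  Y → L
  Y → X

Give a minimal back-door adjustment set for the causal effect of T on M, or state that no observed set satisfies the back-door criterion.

T→M: minimal back-door set {F}.

desc(T)\{T}={L,M}; candidates ⊆ {F,X,Y}.
size 0: {}; under {} T still reaches {F,L,M} ∋ M.
{F}: T⊥M given {F} in G with T→· removed — back-door holds.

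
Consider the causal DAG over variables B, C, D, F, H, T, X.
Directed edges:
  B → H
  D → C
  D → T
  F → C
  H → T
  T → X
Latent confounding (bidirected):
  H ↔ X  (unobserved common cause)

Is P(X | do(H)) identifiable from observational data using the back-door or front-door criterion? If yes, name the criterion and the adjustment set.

desc(H)\{H}={T,X}; candidates ⊆ {B,C,D,F}.
H↔X: latent back-door arc(s) into H.
size 0: {}; under {} H still reaches {B,X} ∋ X.
size 1: {B}, {C}, {D} …(+1); under {B} H still reaches {X} ∋ X.
size 2: {B,C}, {B,D}, {B,F} …(+3); under {B,C} H still reaches {X} ∋ X.
H↔X cannot be blocked by any observed set — no back-door set.
{T}: (i) intercepts every directed H→X path; (ii) no back-door H→{T}; (iii) {H} blocks every back-door {T}→X. Front-door holds.
P(X|do(H)) = Σ_{T} P(T|H) Σ_{H'} P(X|T,H')P(H').

P(X|do(H)): frontdoor, adjust for {T}.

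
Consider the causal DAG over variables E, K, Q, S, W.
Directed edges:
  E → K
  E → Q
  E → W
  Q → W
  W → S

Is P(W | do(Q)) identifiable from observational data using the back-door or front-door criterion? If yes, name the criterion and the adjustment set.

desc(Q)\{Q}={S,W}; candidates ⊆ {E,K}.
size 0: {}; under {} Q still reaches {E,K,S,W} ∋ W.
{E}: Q⊥W given {E} in G with Q→· removed — back-door holds.
P(W|do(Q)) = Σ_{E} P(W|Q,E)·P(E).

P(W|do(Q)): backdoor, adjust for {E}.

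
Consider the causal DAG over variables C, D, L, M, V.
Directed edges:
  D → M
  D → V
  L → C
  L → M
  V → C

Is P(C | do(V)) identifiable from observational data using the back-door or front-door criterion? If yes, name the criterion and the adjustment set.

P(C|do(V)): backdoor, adjust for ∅.

desc(V)\{V}={C}; candidates ⊆ {D,L,M}.
∅: V⊥C given ∅ in G with V→· removed — back-door holds.
P(C|do(V)) = P(C|V) — no adjustment needed.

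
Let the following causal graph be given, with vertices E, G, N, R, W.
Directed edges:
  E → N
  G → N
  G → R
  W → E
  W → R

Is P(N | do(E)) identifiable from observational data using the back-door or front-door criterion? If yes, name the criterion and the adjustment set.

desc(E)\{E}={N}; candidates ⊆ {G,R,W}.
∅: E⊥N given ∅ in G with E→· removed — back-door holds.
P(N|do(E)) = P(N|E) — no adjustment needed.

P(N|do(E)): backdoor, adjust for ∅.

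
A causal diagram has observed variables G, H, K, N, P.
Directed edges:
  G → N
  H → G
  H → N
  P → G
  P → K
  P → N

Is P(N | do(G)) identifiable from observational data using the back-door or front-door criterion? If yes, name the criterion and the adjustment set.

P(N|do(G)): backdoor, adjust for {H, P}.

desc(G)\{G}={N}; candidates ⊆ {H,K,P}.
size 0: {}; under {} G still reaches {H,K,N,P} ∋ N.
size 1: {H}, {K}, {P}; under {H} G still reaches {K,N,P} ∋ N.
{H,P}: G⊥N given {H,P} in G with G→· removed — back-door holds.
P(N|do(G)) = Σ_{H,P} P(N|G,H,P)·P(H,P).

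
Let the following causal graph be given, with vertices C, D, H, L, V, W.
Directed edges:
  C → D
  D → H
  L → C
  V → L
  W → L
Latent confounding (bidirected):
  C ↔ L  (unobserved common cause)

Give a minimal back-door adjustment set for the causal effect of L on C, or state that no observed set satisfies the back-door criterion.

desc(L)\{L}={C,D,H}; candidates ⊆ {V,W}.
L↔C: latent back-door arc(s) into L.
size 0: {}; under {} L still reaches {C,D,H,V,W} ∋ C.
size 1: {V}, {W}; under {V} L still reaches {C,D,H,W} ∋ C.
size 2: {V,W}; under {V,W} L still reaches {C,D,H} ∋ C.
L↔C cannot be blocked by any observed set — no back-door set.

L→C: no observed back-door set.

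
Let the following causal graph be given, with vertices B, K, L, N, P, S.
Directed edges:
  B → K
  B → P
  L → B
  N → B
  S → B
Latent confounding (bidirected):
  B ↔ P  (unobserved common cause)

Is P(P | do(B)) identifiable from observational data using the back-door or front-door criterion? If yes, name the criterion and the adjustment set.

P(P|do(B)): not identifiable (no BD/FD set).

desc(B)\{B}={K,P}; candidates ⊆ {L,N,S}.
B↔P: latent back-door arc(s) into B.
size 0: {}; under {} B still reaches {L,N,P,S} ∋ P.
size 1: {L}, {N}, {S}; under {L} B still reaches {N,P,S} ∋ P.
size 2: {L,N}, {L,S}, {N,S}; under {L,N} B still reaches {P,S} ∋ P.
B↔P cannot be blocked by any observed set — no back-door set.
No mediator lies on a directed B→…→P path.
Neither criterion identifies P(P|do(B)) in this graph.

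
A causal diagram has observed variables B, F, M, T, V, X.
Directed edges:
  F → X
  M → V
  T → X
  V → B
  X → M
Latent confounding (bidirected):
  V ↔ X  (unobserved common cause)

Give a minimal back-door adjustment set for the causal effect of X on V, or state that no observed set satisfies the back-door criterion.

desc(X)\{X}={B,M,V}; candidates ⊆ {F,T}.
X↔V: latent back-door arc(s) into X.
size 0: {}; under {} X still reaches {B,F,T,V} ∋ V.
size 1: {F}, {T}; under {F} X still reaches {B,T,V} ∋ V.
size 2: {F,T}; under {F,T} X still reaches {B,V} ∋ V.
X↔V cannot be blocked by any observed set — no back-door set.

X→V: no observed back-door set.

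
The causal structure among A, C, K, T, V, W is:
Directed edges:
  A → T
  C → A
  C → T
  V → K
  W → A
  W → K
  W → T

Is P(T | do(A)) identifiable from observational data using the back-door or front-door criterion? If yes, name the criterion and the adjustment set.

desc(A)\{A}={T}; candidates ⊆ {C,K,V,W}.
size 0: {}; under {} A still reaches {C,K,T,W} ∋ T.
size 1: {C}, {K}, {V} …(+1); under {C} A still reaches {K,T,W} ∋ T.
{C,W}: A⊥T given {C,W} in G with A→· removed — back-door holds.
P(T|do(A)) = Σ_{C,W} P(T|A,C,W)·P(C,W).

P(T|do(A)): backdoor, adjust for {C, W}.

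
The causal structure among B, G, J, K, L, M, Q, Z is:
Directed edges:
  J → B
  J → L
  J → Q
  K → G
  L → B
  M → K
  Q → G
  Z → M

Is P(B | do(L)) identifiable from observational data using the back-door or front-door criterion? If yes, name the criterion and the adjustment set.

desc(L)\{L}={B}; candidates ⊆ {G,J,K,M,Q,Z}.
size 0: {}; under {} L still reaches {B,G,J,Q} ∋ B.
{J}: L⊥B given {J} in G with L→· removed — back-door holds.
P(B|do(L)) = Σ_{J} P(B|L,J)·P(J).

P(B|do(L)): backdoor, adjust for {J}.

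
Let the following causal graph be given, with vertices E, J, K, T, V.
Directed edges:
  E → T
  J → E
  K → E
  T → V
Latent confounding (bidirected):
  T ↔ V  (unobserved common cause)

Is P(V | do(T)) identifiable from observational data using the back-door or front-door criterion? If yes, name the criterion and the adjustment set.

P(V|do(T)): not identifiable (no BD/FD set).

desc(T)\{T}={V}; candidates ⊆ {E,J,K}.
T↔V: latent back-door arc(s) into T.
size 0: {}; under {} T still reaches {E,J,K,V} ∋ V.
size 1: {E}, {J}, {K}; under {E} T still reaches {V} ∋ V.
size 2: {E,J}, {E,K}, {J,K}; under {E,J} T still reaches {V} ∋ V.
T↔V cannot be blocked by any observed set — no back-door set.
No mediator lies on a directed T→…→V path.
Neither criterion identifies P(V|do(T)) in this graph.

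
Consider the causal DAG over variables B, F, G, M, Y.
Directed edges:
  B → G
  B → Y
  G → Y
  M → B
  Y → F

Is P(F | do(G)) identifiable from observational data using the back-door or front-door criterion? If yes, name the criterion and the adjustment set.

desc(G)\{G}={F,Y}; candidates ⊆ {B,M}.
size 0: {}; under {} G still reaches {B,F,M,Y} ∋ F.
{B}: G⊥F given {B} in G with G→· removed — back-door holds.
P(F|do(G)) = Σ_{B} P(F|G,B)·P(B).

P(F|do(G)): backdoor, adjust for {B}.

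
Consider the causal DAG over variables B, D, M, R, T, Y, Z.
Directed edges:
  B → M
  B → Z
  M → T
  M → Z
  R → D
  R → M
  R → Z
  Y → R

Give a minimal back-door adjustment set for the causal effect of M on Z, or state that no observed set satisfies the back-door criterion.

M→Z: minimal back-door set {B, R}.

desc(M)\{M}={T,Z}; candidates ⊆ {B,D,R,Y}.
size 0: {}; under {} M still reaches {B,D,R,Y,Z} ∋ Z.
size 1: {B}, {D}, {R} …(+1); under {B} M still reaches {D,R,Y,Z} ∋ Z.
{B,R}: M⊥Z given {B,R} in G with M→· removed — back-door holds.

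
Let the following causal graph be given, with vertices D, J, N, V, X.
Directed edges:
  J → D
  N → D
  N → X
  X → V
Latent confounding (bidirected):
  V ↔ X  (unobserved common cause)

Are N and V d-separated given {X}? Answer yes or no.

Bayes-Ball from N | {X} reaches {D,V}.
V ∈ reach(N|{X}) ⇒ N ⊥̸ V | {X}.

No — N and V are d-connected given {X}.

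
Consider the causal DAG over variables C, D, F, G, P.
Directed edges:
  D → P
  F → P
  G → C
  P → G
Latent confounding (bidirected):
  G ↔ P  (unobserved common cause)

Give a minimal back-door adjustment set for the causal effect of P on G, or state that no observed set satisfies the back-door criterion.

P→G: no observed back-door set.

desc(P)\{P}={C,G}; candidates ⊆ {D,F}.
P↔G: latent back-door arc(s) into P.
size 0: {}; under {} P still reaches {C,D,F,G} ∋ G.
size 1: {D}, {F}; under {D} P still reaches {C,F,G} ∋ G.
size 2: {D,F}; under {D,F} P still reaches {C,G} ∋ G.
P↔G cannot be blocked by any observed set — no back-door set.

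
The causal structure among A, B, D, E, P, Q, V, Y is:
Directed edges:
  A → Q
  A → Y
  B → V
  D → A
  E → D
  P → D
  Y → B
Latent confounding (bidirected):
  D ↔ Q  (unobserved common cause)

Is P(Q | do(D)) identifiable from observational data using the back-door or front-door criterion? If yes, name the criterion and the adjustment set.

P(Q|do(D)): frontdoor, adjust for {A}.

desc(D)\{D}={A,B,Q,V,Y}; candidates ⊆ {E,P}.
D↔Q: latent back-door arc(s) into D.
size 0: {}; under {} D still reaches {E,P,Q} ∋ Q.
size 1: {E}, {P}; under {E} D still reaches {P,Q} ∋ Q.
size 2: {E,P}; under {E,P} D still reaches {Q} ∋ Q.
D↔Q cannot be blocked by any observed set — no back-door set.
{A}: (i) intercepts every directed D→Q path; (ii) no back-door D→{A}; (iii) {D} blocks every back-door {A}→Q. Front-door holds.
P(Q|do(D)) = Σ_{A} P(A|D) Σ_{D'} P(Q|A,D')P(D').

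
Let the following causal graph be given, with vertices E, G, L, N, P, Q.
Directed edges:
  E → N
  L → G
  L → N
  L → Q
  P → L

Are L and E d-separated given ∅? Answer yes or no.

Yes — L ⊥ E | ∅.

Bayes-Ball from L | ∅ reaches {G,N,P,Q}.
E ∉ reach(L|∅) ⇒ L ⊥ E | ∅.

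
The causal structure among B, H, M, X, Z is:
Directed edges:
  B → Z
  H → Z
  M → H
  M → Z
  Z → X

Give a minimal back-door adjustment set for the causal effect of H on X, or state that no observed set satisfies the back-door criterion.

desc(H)\{H}={X,Z}; candidates ⊆ {B,M}.
size 0: {}; under {} H still reaches {M,X,Z} ∋ X.
{M}: H⊥X given {M} in G with H→· removed — back-door holds.

H→X: minimal back-door set {M}.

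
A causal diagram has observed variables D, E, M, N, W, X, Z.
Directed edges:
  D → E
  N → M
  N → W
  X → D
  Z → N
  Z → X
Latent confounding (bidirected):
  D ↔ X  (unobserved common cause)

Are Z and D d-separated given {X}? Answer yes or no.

Bayes-Ball from Z | {X} reaches {D,E,M,N,W}.
D ∈ reach(Z|{X}) ⇒ Z ⊥̸ D | {X}.

No — Z and D are d-connected given {X}.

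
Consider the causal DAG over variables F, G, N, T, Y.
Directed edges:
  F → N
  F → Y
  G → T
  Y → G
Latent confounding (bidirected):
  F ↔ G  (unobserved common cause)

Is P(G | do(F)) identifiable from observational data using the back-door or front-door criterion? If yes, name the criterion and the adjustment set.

desc(F)\{F}={G,N,T,Y}; candidates ⊆ {—}.
F↔G: latent back-door arc(s) into F.
size 0: {}; under {} F still reaches {G,T} ∋ G.
F↔G cannot be blocked by any observed set — no back-door set.
{Y}: (i) intercepts every directed F→G path; (ii) no back-door F→{Y}; (iii) {F} blocks every back-door {Y}→G. Front-door holds.
P(G|do(F)) = Σ_{Y} P(Y|F) Σ_{F'} P(G|Y,F')P(F').

P(G|do(F)): frontdoor, adjust for {Y}.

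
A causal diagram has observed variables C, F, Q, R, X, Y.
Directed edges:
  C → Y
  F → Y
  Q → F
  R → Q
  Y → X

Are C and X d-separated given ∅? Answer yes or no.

Bayes-Ball from C | ∅ reaches {X,Y}.
X ∈ reach(C|∅) ⇒ C ⊥̸ X | ∅.

No — C and X are d-connected given ∅.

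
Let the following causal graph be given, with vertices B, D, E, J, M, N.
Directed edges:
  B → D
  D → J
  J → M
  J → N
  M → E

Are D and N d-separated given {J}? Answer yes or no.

Bayes-Ball from D | {J} reaches {B}.
N ∉ reach(D|{J}) ⇒ D ⊥ N | {J}.

Yes — D ⊥ N | {J}.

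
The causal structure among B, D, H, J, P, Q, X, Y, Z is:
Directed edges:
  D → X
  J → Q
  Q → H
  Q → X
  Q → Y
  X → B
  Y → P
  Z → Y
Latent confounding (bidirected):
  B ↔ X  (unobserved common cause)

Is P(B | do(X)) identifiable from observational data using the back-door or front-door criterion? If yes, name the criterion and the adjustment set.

P(B|do(X)): not identifiable (no BD/FD set).

desc(X)\{X}={B}; candidates ⊆ {D,H,J,P,Q,Y,Z}.
X↔B: latent back-door arc(s) into X.
size 0: {}; under {} X still reaches {B,D,H,J,P,Q,Y} ∋ B.
size 1: {D}, {H}, {J} …(+4); under {D} X still reaches {B,H,J,P,Q,Y} ∋ B.
size 2: {D,H}, {D,J}, {D,P} …(+18); under {D,H} X still reaches {B,J,P,Q,Y} ∋ B.
X↔B cannot be blocked by any observed set — no back-door set.
No mediator lies on a directed X→…→B path.
Neither criterion identifies P(B|do(X)) in this graph.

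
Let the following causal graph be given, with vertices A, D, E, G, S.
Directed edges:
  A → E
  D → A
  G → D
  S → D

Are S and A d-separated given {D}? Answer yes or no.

Bayes-Ball from S | {D} reaches {G}.
A ∉ reach(S|{D}) ⇒ S ⊥ A | {D}.

Yes — S ⊥ A | {D}.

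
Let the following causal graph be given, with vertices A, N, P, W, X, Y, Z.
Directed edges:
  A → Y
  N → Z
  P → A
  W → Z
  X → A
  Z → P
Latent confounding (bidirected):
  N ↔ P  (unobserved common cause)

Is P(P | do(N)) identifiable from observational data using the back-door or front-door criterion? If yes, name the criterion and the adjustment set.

P(P|do(N)): frontdoor, adjust for {Z}.

desc(N)\{N}={A,P,Y,Z}; candidates ⊆ {W,X}.
N↔P: latent back-door arc(s) into N.
size 0: {}; under {} N still reaches {A,P,Y} ∋ P.
size 1: {W}, {X}; under {W} N still reaches {A,P,Y} ∋ P.
size 2: {W,X}; under {W,X} N still reaches {A,P,Y} ∋ P.
N↔P cannot be blocked by any observed set — no back-door set.
{Z}: (i) intercepts every directed N→P path; (ii) no back-door N→{Z}; (iii) {N} blocks every back-door {Z}→P. Front-door holds.
P(P|do(N)) = Σ_{Z} P(Z|N) Σ_{N'} P(P|Z,N')P(N').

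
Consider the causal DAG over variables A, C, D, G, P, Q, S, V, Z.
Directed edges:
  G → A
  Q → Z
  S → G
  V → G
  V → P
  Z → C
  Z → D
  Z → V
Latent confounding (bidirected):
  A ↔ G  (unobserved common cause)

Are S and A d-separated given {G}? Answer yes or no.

No — S and A are d-connected given {G}.

Bayes-Ball from S | {G} reaches {A,C,D,P,Q,V,Z}.
A ∈ reach(S|{G}) ⇒ S ⊥̸ A | {G}.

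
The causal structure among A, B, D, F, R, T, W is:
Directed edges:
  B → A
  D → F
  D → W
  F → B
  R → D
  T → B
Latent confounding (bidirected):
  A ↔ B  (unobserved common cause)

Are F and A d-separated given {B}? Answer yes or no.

Bayes-Ball from F | {B} reaches {A,D,R,T,W}.
A ∈ reach(F|{B}) ⇒ F ⊥̸ A | {B}.

No — F and A are d-connected given {B}.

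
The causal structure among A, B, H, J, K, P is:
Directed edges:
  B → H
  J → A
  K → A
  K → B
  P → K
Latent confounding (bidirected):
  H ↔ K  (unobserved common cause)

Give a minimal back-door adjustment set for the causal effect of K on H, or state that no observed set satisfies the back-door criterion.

K→H: no observed back-door set.

desc(K)\{K}={A,B,H}; candidates ⊆ {J,P}.
K↔H: latent back-door arc(s) into K.
size 0: {}; under {} K still reaches {H,P} ∋ H.
size 1: {J}, {P}; under {J} K still reaches {H,P} ∋ H.
size 2: {J,P}; under {J,P} K still reaches {H} ∋ H.
K↔H cannot be blocked by any observed set — no back-door set.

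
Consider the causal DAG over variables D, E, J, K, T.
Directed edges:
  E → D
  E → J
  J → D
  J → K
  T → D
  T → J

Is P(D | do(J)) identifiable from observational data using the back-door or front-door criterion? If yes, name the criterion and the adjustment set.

P(D|do(J)): backdoor, adjust for {E, T}.

desc(J)\{J}={D,K}; candidates ⊆ {E,T}.
size 0: {}; under {} J still reaches {D,E,T} ∋ D.
size 1: {E}, {T}; under {E} J still reaches {D,T} ∋ D.
{E,T}: J⊥D given {E,T} in G with J→· removed — back-door holds.
P(D|do(J)) = Σ_{E,T} P(D|J,E,T)·P(E,T).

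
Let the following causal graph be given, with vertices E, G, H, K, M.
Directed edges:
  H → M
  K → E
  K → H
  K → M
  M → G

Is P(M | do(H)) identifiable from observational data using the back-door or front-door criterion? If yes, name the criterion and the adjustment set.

P(M|do(H)): backdoor, adjust for {K}.

desc(H)\{H}={G,M}; candidates ⊆ {E,K}.
size 0: {}; under {} H still reaches {E,G,K,M} ∋ M.
{K}: H⊥M given {K} in G with H→· removed — back-door holds.
P(M|do(H)) = Σ_{K} P(M|H,K)·P(K).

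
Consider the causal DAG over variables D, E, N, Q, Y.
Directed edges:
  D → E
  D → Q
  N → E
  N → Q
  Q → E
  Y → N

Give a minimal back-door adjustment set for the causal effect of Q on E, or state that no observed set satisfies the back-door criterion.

Q→E: minimal back-door set {D, N}.

desc(Q)\{Q}={E}; candidates ⊆ {D,N,Y}.
size 0: {}; under {} Q still reaches {D,E,N,Y} ∋ E.
size 1: {D}, {N}, {Y}; under {D} Q still reaches {E,N,Y} ∋ E.
{D,N}: Q⊥E given {D,N} in G with Q→· removed — back-door holds.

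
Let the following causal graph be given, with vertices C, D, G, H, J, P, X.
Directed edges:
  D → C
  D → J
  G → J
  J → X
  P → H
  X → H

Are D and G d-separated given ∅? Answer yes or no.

Yes — D ⊥ G | ∅.

Bayes-Ball from D | ∅ reaches {C,H,J,X}.
G ∉ reach(D|∅) ⇒ D ⊥ G | ∅.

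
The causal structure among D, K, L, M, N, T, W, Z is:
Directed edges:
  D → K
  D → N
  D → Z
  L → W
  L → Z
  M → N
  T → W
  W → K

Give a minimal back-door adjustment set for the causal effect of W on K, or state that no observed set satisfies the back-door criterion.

desc(W)\{W}={K}; candidates ⊆ {D,L,M,N,T,Z}.
∅: W⊥K given ∅ in G with W→· removed — back-door holds.

W→K: minimal back-door set ∅.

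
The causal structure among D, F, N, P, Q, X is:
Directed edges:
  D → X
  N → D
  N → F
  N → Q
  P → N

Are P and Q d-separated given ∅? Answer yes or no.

Bayes-Ball from P | ∅ reaches {D,F,N,Q,X}.
Q ∈ reach(P|∅) ⇒ P ⊥̸ Q | ∅.

No — P and Q are d-connected given ∅.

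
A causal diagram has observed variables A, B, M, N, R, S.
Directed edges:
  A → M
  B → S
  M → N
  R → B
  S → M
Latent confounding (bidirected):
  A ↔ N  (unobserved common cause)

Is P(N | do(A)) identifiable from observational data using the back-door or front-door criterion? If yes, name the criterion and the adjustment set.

P(N|do(A)): frontdoor, adjust for {M}.

desc(A)\{A}={M,N}; candidates ⊆ {B,R,S}.
A↔N: latent back-door arc(s) into A.
size 0: {}; under {} A still reaches {N} ∋ N.
size 1: {B}, {R}, {S}; under {B} A still reaches {N} ∋ N.
size 2: {B,R}, {B,S}, {R,S}; under {B,R} A still reaches {N} ∋ N.
A↔N cannot be blocked by any observed set — no back-door set.
{M}: (i) intercepts every directed A→N path; (ii) no back-door A→{M}; (iii) {A} blocks every back-door {M}→N. Front-door holds.
P(N|do(A)) = Σ_{M} P(M|A) Σ_{A'} P(N|M,A')P(A').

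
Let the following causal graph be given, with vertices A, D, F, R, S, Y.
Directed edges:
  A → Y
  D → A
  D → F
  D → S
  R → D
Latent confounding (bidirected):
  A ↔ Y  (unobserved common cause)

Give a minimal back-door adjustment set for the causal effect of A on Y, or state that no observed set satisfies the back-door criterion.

desc(A)\{A}={Y}; candidates ⊆ {D,F,R,S}.
A↔Y: latent back-door arc(s) into A.
size 0: {}; under {} A still reaches {D,F,R,S,Y} ∋ Y.
size 1: {D}, {F}, {R} …(+1); under {D} A still reaches {Y} ∋ Y.
size 2: {D,F}, {D,R}, {D,S} …(+3); under {D,F} A still reaches {Y} ∋ Y.
A↔Y cannot be blocked by any observed set — no back-door set.

A→Y: no observed back-door set.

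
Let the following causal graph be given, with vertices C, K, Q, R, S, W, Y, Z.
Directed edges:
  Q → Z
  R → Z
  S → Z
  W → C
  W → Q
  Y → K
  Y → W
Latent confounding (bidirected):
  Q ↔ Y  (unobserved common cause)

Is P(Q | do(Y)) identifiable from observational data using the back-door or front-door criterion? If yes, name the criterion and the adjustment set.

P(Q|do(Y)): frontdoor, adjust for {W}.

desc(Y)\{Y}={C,K,Q,W,Z}; candidates ⊆ {R,S}.
Y↔Q: latent back-door arc(s) into Y.
size 0: {}; under {} Y still reaches {Q,Z} ∋ Q.
size 1: {R}, {S}; under {R} Y still reaches {Q,Z} ∋ Q.
size 2: {R,S}; under {R,S} Y still reaches {Q,Z} ∋ Q.
Y↔Q cannot be blocked by any observed set — no back-door set.
{W}: (i) intercepts every directed Y→Q path; (ii) no back-door Y→{W}; (iii) {Y} blocks every back-door {W}→Q. Front-door holds.
P(Q|do(Y)) = Σ_{W} P(W|Y) Σ_{Y'} P(Q|W,Y')P(Y').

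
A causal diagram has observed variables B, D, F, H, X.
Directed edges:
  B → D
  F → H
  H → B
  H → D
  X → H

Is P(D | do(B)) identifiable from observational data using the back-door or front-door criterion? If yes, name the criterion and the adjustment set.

P(D|do(B)): backdoor, adjust for {H}.

desc(B)\{B}={D}; candidates ⊆ {F,H,X}.
size 0: {}; under {} B still reaches {D,F,H,X} ∋ D.
{H}: B⊥D given {H} in G with B→· removed — back-door holds.
P(D|do(B)) = Σ_{H} P(D|B,H)·P(H).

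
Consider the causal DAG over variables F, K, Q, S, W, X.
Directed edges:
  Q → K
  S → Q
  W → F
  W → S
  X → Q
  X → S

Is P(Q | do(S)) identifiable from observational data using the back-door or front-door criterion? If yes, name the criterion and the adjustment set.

P(Q|do(S)): backdoor, adjust for {X}.

desc(S)\{S}={K,Q}; candidates ⊆ {F,W,X}.
size 0: {}; under {} S still reaches {F,K,Q,W,X} ∋ Q.
{X}: S⊥Q given {X} in G with S→· removed — back-door holds.
P(Q|do(S)) = Σ_{X} P(Q|S,X)·P(X).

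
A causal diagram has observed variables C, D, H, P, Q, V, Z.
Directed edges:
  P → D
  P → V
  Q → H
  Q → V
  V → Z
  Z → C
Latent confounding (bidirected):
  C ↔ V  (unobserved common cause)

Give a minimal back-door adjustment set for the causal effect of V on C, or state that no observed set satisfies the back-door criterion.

desc(V)\{V}={C,Z}; candidates ⊆ {D,H,P,Q}.
V↔C: latent back-door arc(s) into V.
size 0: {}; under {} V still reaches {C,D,H,P,Q} ∋ C.
size 1: {D}, {H}, {P} …(+1); under {D} V still reaches {C,H,P,Q} ∋ C.
size 2: {D,H}, {D,P}, {D,Q} …(+3); under {D,H} V still reaches {C,P,Q} ∋ C.
V↔C cannot be blocked by any observed set — no back-door set.

V→C: no observed back-door set.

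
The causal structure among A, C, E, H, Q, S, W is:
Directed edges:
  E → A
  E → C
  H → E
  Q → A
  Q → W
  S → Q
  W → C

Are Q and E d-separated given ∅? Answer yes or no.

Yes — Q ⊥ E | ∅.

Bayes-Ball from Q | ∅ reaches {A,C,S,W}.
E ∉ reach(Q|∅) ⇒ Q ⊥ E | ∅.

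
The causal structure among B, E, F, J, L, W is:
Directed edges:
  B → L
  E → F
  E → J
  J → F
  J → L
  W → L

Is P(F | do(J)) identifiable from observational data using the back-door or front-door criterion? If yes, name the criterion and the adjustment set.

desc(J)\{J}={F,L}; candidates ⊆ {B,E,W}.
size 0: {}; under {} J still reaches {E,F} ∋ F.
{E}: J⊥F given {E} in G with J→· removed — back-door holds.
P(F|do(J)) = Σ_{E} P(F|J,E)·P(E).

P(F|do(J)): backdoor, adjust for {E}.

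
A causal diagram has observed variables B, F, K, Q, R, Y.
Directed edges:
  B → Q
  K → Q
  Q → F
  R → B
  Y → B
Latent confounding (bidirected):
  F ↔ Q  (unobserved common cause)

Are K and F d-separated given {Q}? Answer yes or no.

Bayes-Ball from K | {Q} reaches {B,F,R,Y}.
F ∈ reach(K|{Q}) ⇒ K ⊥̸ F | {Q}.

No — K and F are d-connected given {Q}.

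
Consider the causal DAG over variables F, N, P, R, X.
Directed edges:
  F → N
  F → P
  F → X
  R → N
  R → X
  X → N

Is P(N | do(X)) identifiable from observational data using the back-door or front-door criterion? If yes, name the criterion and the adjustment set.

desc(X)\{X}={N}; candidates ⊆ {F,P,R}.
size 0: {}; under {} X still reaches {F,N,P,R} ∋ N.
size 1: {F}, {P}, {R}; under {F} X still reaches {N,R} ∋ N.
{F,R}: X⊥N given {F,R} in G with X→· removed — back-door holds.
P(N|do(X)) = Σ_{F,R} P(N|X,F,R)·P(F,R).

P(N|do(X)): backdoor, adjust for {F, R}.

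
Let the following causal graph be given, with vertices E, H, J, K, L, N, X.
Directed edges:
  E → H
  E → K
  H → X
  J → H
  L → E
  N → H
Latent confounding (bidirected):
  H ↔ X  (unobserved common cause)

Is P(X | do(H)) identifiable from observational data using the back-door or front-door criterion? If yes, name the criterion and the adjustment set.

P(X|do(H)): not identifiable (no BD/FD set).

desc(H)\{H}={X}; candidates ⊆ {E,J,K,L,N}.
H↔X: latent back-door arc(s) into H.
size 0: {}; under {} H still reaches {E,J,K,L,N,X} ∋ X.
size 1: {E}, {J}, {K} …(+2); under {E} H still reaches {J,N,X} ∋ X.
size 2: {E,J}, {E,K}, {E,L} …(+7); under {E,J} H still reaches {N,X} ∋ X.
H↔X cannot be blocked by any observed set — no back-door set.
No mediator lies on a directed H→…→X path.
Neither criterion identifies P(X|do(H)) in this graph.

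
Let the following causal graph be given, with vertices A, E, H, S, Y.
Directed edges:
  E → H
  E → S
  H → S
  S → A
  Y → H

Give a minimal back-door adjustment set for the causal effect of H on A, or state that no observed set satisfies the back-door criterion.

H→A: minimal back-door set {E}.

desc(H)\{H}={A,S}; candidates ⊆ {E,Y}.
size 0: {}; under {} H still reaches {A,E,S,Y} ∋ A.
{E}: H⊥A given {E} in G with H→· removed — back-door holds.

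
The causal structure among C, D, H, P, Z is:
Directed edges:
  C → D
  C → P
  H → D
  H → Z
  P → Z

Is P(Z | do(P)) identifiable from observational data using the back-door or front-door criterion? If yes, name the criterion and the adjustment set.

desc(P)\{P}={Z}; candidates ⊆ {C,D,H}.
∅: P⊥Z given ∅ in G with P→· removed — back-door holds.
P(Z|do(P)) = P(Z|P) — no adjustment needed.

P(Z|do(P)): backdoor, adjust for ∅.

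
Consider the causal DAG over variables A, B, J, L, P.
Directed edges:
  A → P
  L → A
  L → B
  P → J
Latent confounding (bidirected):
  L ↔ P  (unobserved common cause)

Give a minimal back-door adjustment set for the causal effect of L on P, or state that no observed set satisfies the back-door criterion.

L→P: no observed back-door set.

desc(L)\{L}={A,B,J,P}; candidates ⊆ {—}.
L↔P: latent back-door arc(s) into L.
size 0: {}; under {} L still reaches {J,P} ∋ P.
L↔P cannot be blocked by any observed set — no back-door set.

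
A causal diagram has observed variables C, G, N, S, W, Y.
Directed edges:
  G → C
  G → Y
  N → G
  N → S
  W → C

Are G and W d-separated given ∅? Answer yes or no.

Bayes-Ball from G | ∅ reaches {C,N,S,Y}.
W ∉ reach(G|∅) ⇒ G ⊥ W | ∅.

Yes — G ⊥ W | ∅.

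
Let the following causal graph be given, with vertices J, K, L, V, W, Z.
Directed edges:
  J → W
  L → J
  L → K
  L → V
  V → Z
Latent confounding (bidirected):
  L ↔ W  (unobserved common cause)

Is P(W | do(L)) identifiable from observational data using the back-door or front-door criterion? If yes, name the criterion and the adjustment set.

desc(L)\{L}={J,K,V,W,Z}; candidates ⊆ {—}.
L↔W: latent back-door arc(s) into L.
size 0: {}; under {} L still reaches {W} ∋ W.
L↔W cannot be blocked by any observed set — no back-door set.
{J}: (i) intercepts every directed L→W path; (ii) no back-door L→{J}; (iii) {L} blocks every back-door {J}→W. Front-door holds.
P(W|do(L)) = Σ_{J} P(J|L) Σ_{L'} P(W|J,L')P(L').

P(W|do(L)): frontdoor, adjust for {J}.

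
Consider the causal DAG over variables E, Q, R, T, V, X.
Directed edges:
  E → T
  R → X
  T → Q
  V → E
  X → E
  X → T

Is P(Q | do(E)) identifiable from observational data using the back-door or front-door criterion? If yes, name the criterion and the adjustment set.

P(Q|do(E)): backdoor, adjust for {X}.

desc(E)\{E}={Q,T}; candidates ⊆ {R,V,X}.
size 0: {}; under {} E still reaches {Q,R,T,V,X} ∋ Q.
{X}: E⊥Q given {X} in G with E→· removed — back-door holds.
P(Q|do(E)) = Σ_{X} P(Q|E,X)·P(X).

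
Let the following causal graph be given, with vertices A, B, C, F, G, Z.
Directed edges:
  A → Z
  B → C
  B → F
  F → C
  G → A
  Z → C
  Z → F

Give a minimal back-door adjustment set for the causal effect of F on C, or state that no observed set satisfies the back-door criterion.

desc(F)\{F}={C}; candidates ⊆ {A,B,G,Z}.
size 0: {}; under {} F still reaches {A,B,C,G,Z} ∋ C.
size 1: {A}, {B}, {G} …(+1); under {A} F still reaches {B,C,Z} ∋ C.
{B,Z}: F⊥C given {B,Z} in G with F→· removed — back-door holds.

F→C: minimal back-door set {B, Z}.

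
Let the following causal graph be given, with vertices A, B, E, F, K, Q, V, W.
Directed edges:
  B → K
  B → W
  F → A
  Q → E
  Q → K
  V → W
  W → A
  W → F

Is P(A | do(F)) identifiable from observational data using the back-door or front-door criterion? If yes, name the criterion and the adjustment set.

P(A|do(F)): backdoor, adjust for {W}.

desc(F)\{F}={A}; candidates ⊆ {B,E,K,Q,V,W}.
size 0: {}; under {} F still reaches {A,B,K,V,W} ∋ A.
{W}: F⊥A given {W} in G with F→· removed — back-door holds.
P(A|do(F)) = Σ_{W} P(A|F,W)·P(W).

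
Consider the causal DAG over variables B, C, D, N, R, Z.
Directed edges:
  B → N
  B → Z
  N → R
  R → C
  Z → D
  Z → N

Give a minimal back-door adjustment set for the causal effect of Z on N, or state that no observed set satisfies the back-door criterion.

desc(Z)\{Z}={C,D,N,R}; candidates ⊆ {B}.
size 0: {}; under {} Z still reaches {B,C,N,R} ∋ N.
{B}: Z⊥N given {B} in G with Z→· removed — back-door holds.

Z→N: minimal back-door set {B}.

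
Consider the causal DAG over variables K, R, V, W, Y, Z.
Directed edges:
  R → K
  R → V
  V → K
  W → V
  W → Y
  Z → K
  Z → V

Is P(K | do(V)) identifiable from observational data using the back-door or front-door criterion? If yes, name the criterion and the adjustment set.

desc(V)\{V}={K}; candidates ⊆ {R,W,Y,Z}.
size 0: {}; under {} V still reaches {K,R,W,Y,Z} ∋ K.
size 1: {R}, {W}, {Y} …(+1); under {R} V still reaches {K,W,Y,Z} ∋ K.
{R,Z}: V⊥K given {R,Z} in G with V→· removed — back-door holds.
P(K|do(V)) = Σ_{R,Z} P(K|V,R,Z)·P(R,Z).

P(K|do(V)): backdoor, adjust for {R, Z}.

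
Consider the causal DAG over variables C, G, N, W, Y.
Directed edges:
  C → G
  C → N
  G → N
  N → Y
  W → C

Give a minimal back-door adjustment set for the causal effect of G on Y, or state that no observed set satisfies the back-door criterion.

G→Y: minimal back-door set {C}.

desc(G)\{G}={N,Y}; candidates ⊆ {C,W}.
size 0: {}; under {} G still reaches {C,N,W,Y} ∋ Y.
{C}: G⊥Y given {C} in G with G→· removed — back-door holds.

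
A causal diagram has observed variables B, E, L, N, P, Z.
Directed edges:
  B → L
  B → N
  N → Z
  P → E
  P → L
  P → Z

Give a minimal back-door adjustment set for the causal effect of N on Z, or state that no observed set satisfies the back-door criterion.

N→Z: minimal back-door set ∅.

desc(N)\{N}={Z}; candidates ⊆ {B,E,L,P}.
∅: N⊥Z given ∅ in G with N→· removed — back-door holds.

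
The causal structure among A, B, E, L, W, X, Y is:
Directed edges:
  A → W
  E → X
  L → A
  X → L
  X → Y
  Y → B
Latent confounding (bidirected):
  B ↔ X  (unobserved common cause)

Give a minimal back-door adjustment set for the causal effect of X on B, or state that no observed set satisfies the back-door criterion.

X→B: no observed back-door set.

desc(X)\{X}={A,B,L,W,Y}; candidates ⊆ {E}.
X↔B: latent back-door arc(s) into X.
size 0: {}; under {} X still reaches {B,E} ∋ B.
size 1: {E}; under {E} X still reaches {B} ∋ B.
X↔B cannot be blocked by any observed set — no back-door set.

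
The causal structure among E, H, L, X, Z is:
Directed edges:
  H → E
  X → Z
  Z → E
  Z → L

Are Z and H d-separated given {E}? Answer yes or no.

No — Z and H are d-connected given {E}.

Bayes-Ball from Z | {E} reaches {H,L,X}.
H ∈ reach(Z|{E}) ⇒ Z ⊥̸ H | {E}.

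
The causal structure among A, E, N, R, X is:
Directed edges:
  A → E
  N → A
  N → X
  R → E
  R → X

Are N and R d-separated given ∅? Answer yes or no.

Bayes-Ball from N | ∅ reaches {A,E,X}.
R ∉ reach(N|∅) ⇒ N ⊥ R | ∅.

Yes — N ⊥ R | ∅.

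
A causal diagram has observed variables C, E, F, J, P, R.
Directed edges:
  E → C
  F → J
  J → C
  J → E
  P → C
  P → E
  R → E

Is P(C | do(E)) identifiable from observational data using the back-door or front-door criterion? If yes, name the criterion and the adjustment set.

P(C|do(E)): backdoor, adjust for {J, P}.

desc(E)\{E}={C}; candidates ⊆ {F,J,P,R}.
size 0: {}; under {} E still reaches {C,F,J,P,R} ∋ C.
size 1: {F}, {J}, {P} …(+1); under {F} E still reaches {C,J,P,R} ∋ C.
{J,P}: E⊥C given {J,P} in G with E→· removed — back-door holds.
P(C|do(E)) = Σ_{J,P} P(C|E,J,P)·P(J,P).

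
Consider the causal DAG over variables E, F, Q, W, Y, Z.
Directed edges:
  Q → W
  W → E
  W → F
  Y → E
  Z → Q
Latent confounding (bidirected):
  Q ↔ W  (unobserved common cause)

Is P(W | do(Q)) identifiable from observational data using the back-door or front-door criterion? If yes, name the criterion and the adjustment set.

desc(Q)\{Q}={E,F,W}; candidates ⊆ {Y,Z}.
Q↔W: latent back-door arc(s) into Q.
size 0: {}; under {} Q still reaches {E,F,W,Z} ∋ W.
size 1: {Y}, {Z}; under {Y} Q still reaches {E,F,W,Z} ∋ W.
size 2: {Y,Z}; under {Y,Z} Q still reaches {E,F,W} ∋ W.
Q↔W cannot be blocked by any observed set — no back-door set.
No mediator lies on a directed Q→…→W path.
Neither criterion identifies P(W|do(Q)) in this graph.

P(W|do(Q)): not identifiable (no BD/FD set).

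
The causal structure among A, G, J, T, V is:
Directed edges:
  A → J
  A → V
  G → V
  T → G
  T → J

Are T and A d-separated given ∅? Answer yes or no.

Bayes-Ball from T | ∅ reaches {G,J,V}.
A ∉ reach(T|∅) ⇒ T ⊥ A | ∅.

Yes — T ⊥ A | ∅.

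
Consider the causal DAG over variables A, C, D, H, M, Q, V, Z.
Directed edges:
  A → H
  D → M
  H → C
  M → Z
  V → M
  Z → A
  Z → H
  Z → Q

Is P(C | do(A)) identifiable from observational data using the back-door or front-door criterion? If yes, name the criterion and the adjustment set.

P(C|do(A)): backdoor, adjust for {Z}.

desc(A)\{A}={C,H}; candidates ⊆ {D,M,Q,V,Z}.
size 0: {}; under {} A still reaches {C,D,H,M,Q,V,Z} ∋ C.
{Z}: A⊥C given {Z} in G with A→· removed — back-door holds.
P(C|do(A)) = Σ_{Z} P(C|A,Z)·P(Z).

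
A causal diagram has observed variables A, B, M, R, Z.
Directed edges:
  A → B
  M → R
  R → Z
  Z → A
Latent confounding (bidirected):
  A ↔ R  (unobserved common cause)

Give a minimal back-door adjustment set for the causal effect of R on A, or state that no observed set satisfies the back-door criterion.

desc(R)\{R}={A,B,Z}; candidates ⊆ {M}.
R↔A: latent back-door arc(s) into R.
size 0: {}; under {} R still reaches {A,B,M} ∋ A.
size 1: {M}; under {M} R still reaches {A,B} ∋ A.
R↔A cannot be blocked by any observed set — no back-door set.

R→A: no observed back-door set.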